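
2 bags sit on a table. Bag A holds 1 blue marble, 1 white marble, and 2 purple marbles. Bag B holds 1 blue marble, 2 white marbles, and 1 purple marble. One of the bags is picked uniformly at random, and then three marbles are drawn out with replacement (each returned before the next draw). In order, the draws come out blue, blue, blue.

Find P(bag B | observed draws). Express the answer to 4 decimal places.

0.5000

For each hypothesis, P(data | H) works out to: P(data | bag A) = (1/4)(1/4)(1/4) = 1/64; P(data | bag B) = (1/4)(1/4)(1/4) = 1/64.
The prior-weighted likelihoods are 1/2 · 1/64 = 1/128, 1/2 · 1/64 = 1/128; these sum to 1/64.
Therefore the posterior P(bag B | data) = (1/128) / (1/64) = 1/2.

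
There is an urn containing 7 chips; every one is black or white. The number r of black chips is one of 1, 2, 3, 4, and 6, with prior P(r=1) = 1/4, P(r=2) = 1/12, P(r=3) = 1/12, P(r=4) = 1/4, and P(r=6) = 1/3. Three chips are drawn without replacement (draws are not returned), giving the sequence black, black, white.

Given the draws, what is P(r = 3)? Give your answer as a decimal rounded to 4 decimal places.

0.0916

Compute the likelihood of the observed sequence for each case: P(data | r = 1) = (1/7)(0/6) = 0; P(data | r = 2) = (2/7)(1/6)(5/5) = 0.047619; P(data | r = 3) = (3/7)(2/6)(4/5) = 0.11429; P(data | r = 4) = (4/7)(3/6)(3/5) = 0.17143; P(data | r = 6) = (6/7)(5/6)(1/5) = 0.14286.
The prior-weighted likelihoods are 1/4 · 0 = 0, 1/12 · 0.047619 = 0.0039683, 1/12 · 0.11429 = 0.0095238, 1/4 · 0.17143 = 0.042857, 1/3 · 0.14286 = 0.047619; these sum to 0.10397.
By Bayes' rule, P(r = 3 | data) = (0.0095238) / (0.10397) = 0.091603.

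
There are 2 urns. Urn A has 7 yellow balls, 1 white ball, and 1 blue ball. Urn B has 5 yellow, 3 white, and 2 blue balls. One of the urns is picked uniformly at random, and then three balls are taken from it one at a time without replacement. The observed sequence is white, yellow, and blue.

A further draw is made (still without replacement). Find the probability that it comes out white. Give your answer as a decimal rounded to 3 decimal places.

Under each hypothesis, the probability of the observed sequence is: P(data | urn A) = (1/9)(7/8)(1/7) = 1/72; P(data | urn B) = (3/10)(5/9)(2/8) = 1/24.
Multiplying each by its prior: 1/2 · 1/72 = 1/144, 1/2 · 1/24 = 1/48; summing to 1/36.
Normalising, the posterior is P(urn A | data) = 1/4, P(urn B | data) = 3/4.
Averaging over the posterior, P(white next | data) = (0)(1/4) + (2/7)(3/4) = 3/14.

0.214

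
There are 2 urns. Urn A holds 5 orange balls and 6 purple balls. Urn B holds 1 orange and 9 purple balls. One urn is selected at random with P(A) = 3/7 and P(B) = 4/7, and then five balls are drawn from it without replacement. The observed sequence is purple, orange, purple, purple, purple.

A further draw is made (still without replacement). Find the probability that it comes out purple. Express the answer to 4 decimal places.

0.8695

For each hypothesis, P(data | H) works out to: P(data | urn A) = (6/11)(5/10)(5/9)(4/8)(3/7) = 0.032468; P(data | urn B) = (9/10)(1/9)(8/8)(7/7)(6/6) = 0.1.
Weighting by the prior gives 3/7 · 0.032468 = 0.013915, 4/7 · 0.1 = 0.057143; summing to 0.071058.
Dividing through by the total gives posterior P(urn A | data) = 0.19582, P(urn B | data) = 0.80418.
The predictive probability is P(purple next | data) = (1/3)(0.19582) + (1)(0.80418) = 0.86945.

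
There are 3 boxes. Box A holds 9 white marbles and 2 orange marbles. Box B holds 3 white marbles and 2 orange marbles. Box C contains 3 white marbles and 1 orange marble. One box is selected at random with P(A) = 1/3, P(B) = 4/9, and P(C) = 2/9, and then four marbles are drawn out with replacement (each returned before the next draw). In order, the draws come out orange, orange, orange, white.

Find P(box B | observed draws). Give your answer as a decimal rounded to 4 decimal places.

Compute the likelihood of the observed sequence for each case: P(data | box A) = (2/11)(2/11)(2/11)(9/11) = 0.0049177; P(data | box B) = (2/5)(2/5)(2/5)(3/5) = 0.0384; P(data | box C) = (1/4)(1/4)(1/4)(3/4) = 0.011719.
Multiplying each by its prior: 1/3 · 0.0049177 = 0.0016392, 4/9 · 0.0384 = 0.017067, 2/9 · 0.011719 = 0.0026042; these sum to 0.02131.
Hence P(box B | data) = (0.017067) / (0.02131) = 0.80087.

0.8009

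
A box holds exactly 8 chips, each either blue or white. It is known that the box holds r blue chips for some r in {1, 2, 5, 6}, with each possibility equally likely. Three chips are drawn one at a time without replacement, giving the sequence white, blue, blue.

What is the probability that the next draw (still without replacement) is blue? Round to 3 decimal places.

For each hypothesis, P(data | H) works out to: P(data | r = 1) = (7/8)(1/7)(0/6) = 0; P(data | r = 2) = (6/8)(2/7)(1/6) = 1/28; P(data | r = 5) = (3/8)(5/7)(4/6) = 5/28; P(data | r = 6) = (2/8)(6/7)(5/6) = 5/28.
Multiplying each by its prior: 1/4 · 0 = 0, 1/4 · 1/28 = 1/112, 1/4 · 5/28 = 5/112, 1/4 · 5/28 = 5/112; these sum to 11/112.
The posterior is then P(r = 1 | data) = 0, P(r = 2 | data) = 1/11, P(r = 5 | data) = 5/11, P(r = 6 | data) = 5/11.
So P(blue next | data) = Σ P(blue next | H) P(H | data) = (0)(1/11) + (3/5)(5/11) + (4/5)(5/11) = 7/11.

0.636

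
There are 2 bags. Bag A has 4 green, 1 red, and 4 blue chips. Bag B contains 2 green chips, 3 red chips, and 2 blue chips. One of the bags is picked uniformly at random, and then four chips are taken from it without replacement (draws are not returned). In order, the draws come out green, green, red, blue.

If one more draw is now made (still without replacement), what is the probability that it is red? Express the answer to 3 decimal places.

For each hypothesis, P(data | H) works out to: P(data | bag A) = (4/9)(3/8)(1/7)(4/6) = 0.015873; P(data | bag B) = (2/7)(1/6)(3/5)(2/4) = 0.014286.
Multiplying each by its prior: 1/2 · 0.015873 = 0.0079365, 1/2 · 0.014286 = 0.0071429; these sum to 0.015079.
Dividing through by the total gives posterior P(bag A | data) = 0.52632, P(bag B | data) = 0.47368.
Averaging over the posterior, P(red next | data) = (0)(0.52632) + (2/3)(0.47368) = 0.31579.

0.316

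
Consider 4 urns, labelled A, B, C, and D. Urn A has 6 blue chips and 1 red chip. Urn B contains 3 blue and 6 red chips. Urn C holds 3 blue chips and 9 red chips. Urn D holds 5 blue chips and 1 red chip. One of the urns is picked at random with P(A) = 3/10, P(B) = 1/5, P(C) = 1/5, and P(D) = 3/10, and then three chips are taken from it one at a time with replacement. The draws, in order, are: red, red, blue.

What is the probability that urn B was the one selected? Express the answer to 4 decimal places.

0.4236

Compute the likelihood of the observed sequence for each case: P(data | urn A) = (1/7)(1/7)(6/7) = 0.017493; P(data | urn B) = (6/9)(6/9)(3/9) = 0.14815; P(data | urn C) = (9/12)(9/12)(3/12) = 0.14062; P(data | urn D) = (1/6)(1/6)(5/6) = 0.023148.
The prior-weighted likelihoods are 3/10 · 0.017493 = 0.0052478, 1/5 · 0.14815 = 0.02963, 1/5 · 0.14062 = 0.028125, 3/10 · 0.023148 = 0.0069444; these sum to 0.069947.
Hence P(urn B | data) = (0.02963) / (0.069947) = 0.4236.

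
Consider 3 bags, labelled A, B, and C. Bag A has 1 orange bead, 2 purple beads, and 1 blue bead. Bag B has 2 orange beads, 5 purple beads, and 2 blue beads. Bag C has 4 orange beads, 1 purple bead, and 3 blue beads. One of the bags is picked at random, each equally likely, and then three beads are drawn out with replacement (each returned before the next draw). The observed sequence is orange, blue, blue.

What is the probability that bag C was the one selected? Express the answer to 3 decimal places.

0.726

Compute the likelihood of the observed sequence for each case: P(data | bag A) = (1/4)(1/4)(1/4) = 0.015625; P(data | bag B) = (2/9)(2/9)(2/9) = 0.010974; P(data | bag C) = (4/8)(3/8)(3/8) = 0.070312.
Weighting by the prior gives 1/3 · 0.015625 = 0.0052083, 1/3 · 0.010974 = 0.003658, 1/3 · 0.070312 = 0.023438; with total 0.032304.
Hence P(bag C | data) = (0.023438) / (0.032304) = 0.72553.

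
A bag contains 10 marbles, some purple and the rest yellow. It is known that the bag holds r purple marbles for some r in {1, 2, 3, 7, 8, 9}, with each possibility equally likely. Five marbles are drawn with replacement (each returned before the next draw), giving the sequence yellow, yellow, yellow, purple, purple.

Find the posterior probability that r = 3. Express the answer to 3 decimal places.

0.397

The likelihood of the observed sequence under each hypothesis: P(data | r = 1) = (9/10)(9/10)(9/10)(1/10)(1/10) = 0.00729; P(data | r = 2) = (8/10)(8/10)(8/10)(2/10)(2/10) = 0.02048; P(data | r = 3) = (7/10)(7/10)(7/10)(3/10)(3/10) = 0.03087; P(data | r = 7) = (3/10)(3/10)(3/10)(7/10)(7/10) = 0.01323; P(data | r = 8) = (2/10)(2/10)(2/10)(8/10)(8/10) = 0.00512; P(data | r = 9) = (1/10)(1/10)(1/10)(9/10)(9/10) = 0.00081.
Weighting by the prior gives 1/6 · 0.00729 = 0.001215, 1/6 · 0.02048 = 0.0034133, 1/6 · 0.03087 = 0.005145, 1/6 · 0.01323 = 0.002205, 1/6 · 0.00512 = 0.00085333, 1/6 · 0.00081 = 0.000135; summing to 0.012967.
So P(r = 3 | data) = (0.005145) / (0.012967) = 0.39679.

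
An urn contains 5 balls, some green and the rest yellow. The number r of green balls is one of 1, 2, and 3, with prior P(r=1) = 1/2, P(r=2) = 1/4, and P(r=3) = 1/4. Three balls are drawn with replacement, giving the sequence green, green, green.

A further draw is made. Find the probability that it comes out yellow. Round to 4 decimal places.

0.4649

The likelihood of the observed sequence under each hypothesis: P(data | r = 1) = (1/5)(1/5)(1/5) = 1/125; P(data | r = 2) = (2/5)(2/5)(2/5) = 8/125; P(data | r = 3) = (3/5)(3/5)(3/5) = 27/125.
Multiplying each by its prior: 1/2 · 1/125 = 1/250, 1/4 · 8/125 = 2/125, 1/4 · 27/125 = 27/500; with total 37/500.
Normalising, the posterior is P(r = 1 | data) = 2/37, P(r = 2 | data) = 8/37, P(r = 3 | data) = 27/37.
So P(yellow next | data) = Σ P(yellow next | H) P(H | data) = (4/5)(2/37) + (3/5)(8/37) + (2/5)(27/37) = 86/185.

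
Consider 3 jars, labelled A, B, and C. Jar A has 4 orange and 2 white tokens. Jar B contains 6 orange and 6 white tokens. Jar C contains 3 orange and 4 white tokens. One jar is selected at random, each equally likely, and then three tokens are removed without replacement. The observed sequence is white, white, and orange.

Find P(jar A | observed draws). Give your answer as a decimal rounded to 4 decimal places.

The likelihood of the observed sequence under each hypothesis: P(data | jar A) = (2/6)(1/5)(4/4) = 0.066667; P(data | jar B) = (6/12)(5/11)(6/10) = 0.13636; P(data | jar C) = (4/7)(3/6)(3/5) = 0.17143.
Multiplying each by its prior: 1/3 · 0.066667 = 0.022222, 1/3 · 0.13636 = 0.045455, 1/3 · 0.17143 = 0.057143; summing to 0.12482.
Therefore the posterior P(jar A | data) = (0.022222) / (0.12482) = 0.17803.

0.1780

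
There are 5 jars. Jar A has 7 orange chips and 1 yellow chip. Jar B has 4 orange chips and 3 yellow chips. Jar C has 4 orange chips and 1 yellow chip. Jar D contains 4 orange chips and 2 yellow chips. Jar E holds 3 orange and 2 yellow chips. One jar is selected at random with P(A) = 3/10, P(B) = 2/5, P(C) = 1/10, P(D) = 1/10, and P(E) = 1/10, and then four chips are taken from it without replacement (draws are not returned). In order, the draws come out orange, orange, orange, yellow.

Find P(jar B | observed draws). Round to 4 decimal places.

Under each hypothesis, the probability of the observed sequence is: P(data | jar A) = (7/8)(6/7)(5/6)(1/5) = 0.125; P(data | jar B) = (4/7)(3/6)(2/5)(3/4) = 0.085714; P(data | jar C) = (4/5)(3/4)(2/3)(1/2) = 0.2; P(data | jar D) = (4/6)(3/5)(2/4)(2/3) = 0.13333; P(data | jar E) = (3/5)(2/4)(1/3)(2/2) = 0.1.
Multiplying each by its prior: 3/10 · 0.125 = 0.0375, 2/5 · 0.085714 = 0.034286, 1/10 · 0.2 = 0.02, 1/10 · 0.13333 = 0.013333, 1/10 · 0.1 = 0.01; summing to 0.11512.
Therefore the posterior P(jar B | data) = (0.034286) / (0.11512) = 0.29783.

0.2978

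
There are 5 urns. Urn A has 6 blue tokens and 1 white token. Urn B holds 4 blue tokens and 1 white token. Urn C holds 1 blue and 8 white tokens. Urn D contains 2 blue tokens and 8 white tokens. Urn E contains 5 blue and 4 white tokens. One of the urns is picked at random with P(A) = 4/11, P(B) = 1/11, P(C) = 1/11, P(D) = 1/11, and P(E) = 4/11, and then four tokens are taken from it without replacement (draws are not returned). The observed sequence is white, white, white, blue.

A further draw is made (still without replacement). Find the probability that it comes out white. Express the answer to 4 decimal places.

0.6299

Under each hypothesis, the probability of the observed sequence is: P(data | urn A) = (1/7)(0/6) = 0; P(data | urn B) = (1/5)(0/4) = 0; P(data | urn C) = (8/9)(7/8)(6/7)(1/6) = 0.11111; P(data | urn D) = (8/10)(7/9)(6/8)(2/7) = 0.13333; P(data | urn E) = (4/9)(3/8)(2/7)(5/6) = 0.039683.
The prior-weighted likelihoods are 4/11 · 0 = 0, 1/11 · 0 = 0, 1/11 · 0.11111 = 0.010101, 1/11 · 0.13333 = 0.012121, 4/11 · 0.039683 = 0.01443; these sum to 0.036652.
Dividing through by the total gives posterior P(urn A | data) = 0, P(urn B | data) = 0, P(urn C | data) = 0.27559, P(urn D | data) = 0.33071, P(urn E | data) = 0.3937.
The predictive probability is P(white next | data) = (1)(0.27559) + (5/6)(0.33071) + (1/5)(0.3937) = 0.62992.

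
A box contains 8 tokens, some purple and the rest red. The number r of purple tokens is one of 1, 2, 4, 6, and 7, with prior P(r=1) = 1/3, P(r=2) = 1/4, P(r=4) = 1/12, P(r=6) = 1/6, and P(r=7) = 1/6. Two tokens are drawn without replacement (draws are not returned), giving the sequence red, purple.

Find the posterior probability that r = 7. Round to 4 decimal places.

0.1186

For each hypothesis, P(data | H) works out to: P(data | r = 1) = (7/8)(1/7) = 1/8; P(data | r = 2) = (6/8)(2/7) = 3/14; P(data | r = 4) = (4/8)(4/7) = 2/7; P(data | r = 6) = (2/8)(6/7) = 3/14; P(data | r = 7) = (1/8)(7/7) = 1/8.
Multiplying each by its prior: 1/3 · 1/8 = 1/24, 1/4 · 3/14 = 3/56, 1/12 · 2/7 = 1/42, 1/6 · 3/14 = 1/28, 1/6 · 1/8 = 1/48; summing to 59/336.
By Bayes' rule, P(r = 7 | data) = (1/48) / (59/336) = 7/59.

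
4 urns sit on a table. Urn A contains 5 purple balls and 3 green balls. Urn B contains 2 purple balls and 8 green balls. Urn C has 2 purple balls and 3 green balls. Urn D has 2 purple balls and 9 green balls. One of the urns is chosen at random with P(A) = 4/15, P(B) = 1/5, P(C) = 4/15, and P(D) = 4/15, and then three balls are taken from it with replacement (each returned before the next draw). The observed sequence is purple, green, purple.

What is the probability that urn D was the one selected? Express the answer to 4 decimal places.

0.0921

Under each hypothesis, the probability of the observed sequence is: P(data | urn A) = (5/8)(3/8)(5/8) = 0.14648; P(data | urn B) = (2/10)(8/10)(2/10) = 0.032; P(data | urn C) = (2/5)(3/5)(2/5) = 0.096; P(data | urn D) = (2/11)(9/11)(2/11) = 0.027047.
Weighting by the prior gives 4/15 · 0.14648 = 0.039062, 1/5 · 0.032 = 0.0064, 4/15 · 0.096 = 0.0256, 4/15 · 0.027047 = 0.0072126; these sum to 0.078275.
Therefore the posterior P(urn D | data) = (0.0072126) / (0.078275) = 0.092145.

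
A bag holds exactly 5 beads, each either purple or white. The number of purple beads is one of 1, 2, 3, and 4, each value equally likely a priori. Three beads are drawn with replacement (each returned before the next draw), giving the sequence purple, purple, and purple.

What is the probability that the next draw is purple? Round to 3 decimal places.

0.708

For each hypothesis, P(data | H) works out to: P(data | r = 1) = (1/5)(1/5)(1/5) = 1/125; P(data | r = 2) = (2/5)(2/5)(2/5) = 8/125; P(data | r = 3) = (3/5)(3/5)(3/5) = 27/125; P(data | r = 4) = (4/5)(4/5)(4/5) = 64/125.
Weighting by the prior gives 1/4 · 1/125 = 1/500, 1/4 · 8/125 = 2/125, 1/4 · 27/125 = 27/500, 1/4 · 64/125 = 16/125; with total 1/5.
The posterior is then P(r = 1 | data) = 1/100, P(r = 2 | data) = 2/25, P(r = 3 | data) = 27/100, P(r = 4 | data) = 16/25.
So P(purple next | data) = Σ P(purple next | H) P(H | data) = (1/5)(1/100) + (2/5)(2/25) + (3/5)(27/100) + (4/5)(16/25) = 177/250.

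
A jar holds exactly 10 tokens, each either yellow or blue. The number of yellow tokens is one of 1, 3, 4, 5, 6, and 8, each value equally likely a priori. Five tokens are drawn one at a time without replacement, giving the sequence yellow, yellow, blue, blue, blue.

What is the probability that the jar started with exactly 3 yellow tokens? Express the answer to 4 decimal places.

0.2727

The likelihood of the observed sequence under each hypothesis: P(data | r = 1) = (1/10)(0/9) = 0; P(data | r = 3) = (3/10)(2/9)(7/8)(6/7)(5/6) = 1/24; P(data | r = 4) = (4/10)(3/9)(6/8)(5/7)(4/6) = 1/21; P(data | r = 5) = (5/10)(4/9)(5/8)(4/7)(3/6) = 5/126; P(data | r = 6) = (6/10)(5/9)(4/8)(3/7)(2/6) = 1/42; P(data | r = 8) = (8/10)(7/9)(2/8)(1/7)(0/6) = 0.
Weighting by the prior gives 1/6 · 0 = 0, 1/6 · 1/24 = 1/144, 1/6 · 1/21 = 1/126, 1/6 · 5/126 = 5/756, 1/6 · 1/42 = 1/252, 1/6 · 0 = 0; summing to 11/432.
Therefore the posterior P(r = 3 | data) = (1/144) / (11/432) = 3/11.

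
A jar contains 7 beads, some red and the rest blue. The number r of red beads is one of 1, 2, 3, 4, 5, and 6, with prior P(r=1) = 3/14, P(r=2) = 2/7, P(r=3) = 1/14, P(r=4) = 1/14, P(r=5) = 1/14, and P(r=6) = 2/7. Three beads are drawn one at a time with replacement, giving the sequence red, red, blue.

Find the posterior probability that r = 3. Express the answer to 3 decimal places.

0.096

For each hypothesis, P(data | H) works out to: P(data | r = 1) = (1/7)(1/7)(6/7) = 0.017493; P(data | r = 2) = (2/7)(2/7)(5/7) = 0.058309; P(data | r = 3) = (3/7)(3/7)(4/7) = 0.10496; P(data | r = 4) = (4/7)(4/7)(3/7) = 0.13994; P(data | r = 5) = (5/7)(5/7)(2/7) = 0.14577; P(data | r = 6) = (6/7)(6/7)(1/7) = 0.10496.
Multiplying each by its prior: 3/14 · 0.017493 = 0.0037484, 2/7 · 0.058309 = 0.01666, 1/14 · 0.10496 = 0.0074969, 1/14 · 0.13994 = 0.0099958, 1/14 · 0.14577 = 0.010412, 2/7 · 0.10496 = 0.029988; these sum to 0.078301.
So P(r = 3 | data) = (0.0074969) / (0.078301) = 0.095745.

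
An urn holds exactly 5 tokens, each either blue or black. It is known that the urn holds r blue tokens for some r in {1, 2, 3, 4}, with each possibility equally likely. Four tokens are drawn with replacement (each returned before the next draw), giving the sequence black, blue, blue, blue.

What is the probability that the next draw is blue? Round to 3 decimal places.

0.644

Under each hypothesis, the probability of the observed sequence is: P(data | r = 1) = (4/5)(1/5)(1/5)(1/5) = 0.0064; P(data | r = 2) = (3/5)(2/5)(2/5)(2/5) = 0.0384; P(data | r = 3) = (2/5)(3/5)(3/5)(3/5) = 0.0864; P(data | r = 4) = (1/5)(4/5)(4/5)(4/5) = 0.1024.
The prior-weighted likelihoods are 1/4 · 0.0064 = 0.0016, 1/4 · 0.0384 = 0.0096, 1/4 · 0.0864 = 0.0216, 1/4 · 0.1024 = 0.0256; summing to 0.0584.
The posterior is then P(r = 1 | data) = 0.027397, P(r = 2 | data) = 0.16438, P(r = 3 | data) = 0.36986, P(r = 4 | data) = 0.43836.
Averaging over the posterior, P(blue next | data) = (1/5)(0.027397) + (2/5)(0.16438) + (3/5)(0.36986) + (4/5)(0.43836) = 0.64384.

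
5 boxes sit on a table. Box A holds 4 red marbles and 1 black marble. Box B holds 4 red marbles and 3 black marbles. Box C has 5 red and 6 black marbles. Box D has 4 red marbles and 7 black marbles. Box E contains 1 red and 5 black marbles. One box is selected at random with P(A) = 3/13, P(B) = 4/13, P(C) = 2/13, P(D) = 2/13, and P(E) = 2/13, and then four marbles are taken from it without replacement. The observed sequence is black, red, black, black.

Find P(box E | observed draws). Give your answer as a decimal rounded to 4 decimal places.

Under each hypothesis, the probability of the observed sequence is: P(data | box A) = (1/5)(4/4)(0/3) = 0; P(data | box B) = (3/7)(4/6)(2/5)(1/4) = 0.028571; P(data | box C) = (6/11)(5/10)(5/9)(4/8) = 0.075758; P(data | box D) = (7/11)(4/10)(6/9)(5/8) = 0.10606; P(data | box E) = (5/6)(1/5)(4/4)(3/3) = 0.16667.
The prior-weighted likelihoods are 3/13 · 0 = 0, 4/13 · 0.028571 = 0.0087912, 2/13 · 0.075758 = 0.011655, 2/13 · 0.10606 = 0.016317, 2/13 · 0.16667 = 0.025641; with total 0.062404.
So P(box E | data) = (0.025641) / (0.062404) = 0.41089.

0.4109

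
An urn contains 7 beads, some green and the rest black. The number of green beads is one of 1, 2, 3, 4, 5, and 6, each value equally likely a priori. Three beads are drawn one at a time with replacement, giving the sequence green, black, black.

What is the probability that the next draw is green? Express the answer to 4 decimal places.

0.4082

For each hypothesis, P(data | H) works out to: P(data | r = 1) = (1/7)(6/7)(6/7) = 0.10496; P(data | r = 2) = (2/7)(5/7)(5/7) = 0.14577; P(data | r = 3) = (3/7)(4/7)(4/7) = 0.13994; P(data | r = 4) = (4/7)(3/7)(3/7) = 0.10496; P(data | r = 5) = (5/7)(2/7)(2/7) = 0.058309; P(data | r = 6) = (6/7)(1/7)(1/7) = 0.017493.
Multiplying each by its prior: 1/6 · 0.10496 = 0.017493, 1/6 · 0.14577 = 0.024295, 1/6 · 0.13994 = 0.023324, 1/6 · 0.10496 = 0.017493, 1/6 · 0.058309 = 0.0097182, 1/6 · 0.017493 = 0.0029155; these sum to 0.095238.
Normalising, the posterior is P(r = 1 | data) = 0.18367, P(r = 2 | data) = 0.2551, P(r = 3 | data) = 0.2449, P(r = 4 | data) = 0.18367, P(r = 5 | data) = 0.10204, P(r = 6 | data) = 0.030612.
The predictive probability is P(green next | data) = (1/7)(0.18367) + (2/7)(0.2551) + (3/7)(0.2449) + (4/7)(0.18367) + (5/7)(0.10204) + (6/7)(0.030612) = 0.40816.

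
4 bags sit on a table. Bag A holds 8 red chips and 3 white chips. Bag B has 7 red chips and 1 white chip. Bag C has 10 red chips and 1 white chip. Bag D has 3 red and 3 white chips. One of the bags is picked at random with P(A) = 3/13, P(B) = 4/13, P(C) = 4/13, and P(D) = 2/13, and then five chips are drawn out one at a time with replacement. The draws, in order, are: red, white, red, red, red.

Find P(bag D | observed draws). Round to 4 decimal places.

The likelihood of the observed sequence under each hypothesis: P(data | bag A) = (8/11)(3/11)(8/11)(8/11)(8/11) = 0.076299; P(data | bag B) = (7/8)(1/8)(7/8)(7/8)(7/8) = 0.073273; P(data | bag C) = (10/11)(1/11)(10/11)(10/11)(10/11) = 0.062092; P(data | bag D) = (3/6)(3/6)(3/6)(3/6)(3/6) = 0.03125.
Multiplying each by its prior: 3/13 · 0.076299 = 0.017607, 4/13 · 0.073273 = 0.022545, 4/13 · 0.062092 = 0.019105, 2/13 · 0.03125 = 0.0048077; with total 0.064066.
Hence P(bag D | data) = (0.0048077) / (0.064066) = 0.075043.

0.0750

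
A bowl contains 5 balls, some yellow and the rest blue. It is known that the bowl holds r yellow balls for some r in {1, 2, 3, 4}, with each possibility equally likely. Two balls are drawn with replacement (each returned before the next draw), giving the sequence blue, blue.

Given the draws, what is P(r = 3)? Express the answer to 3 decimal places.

0.133

For each hypothesis, P(data | H) works out to: P(data | r = 1) = (4/5)(4/5) = 16/25; P(data | r = 2) = (3/5)(3/5) = 9/25; P(data | r = 3) = (2/5)(2/5) = 4/25; P(data | r = 4) = (1/5)(1/5) = 1/25.
Weighting by the prior gives 1/4 · 16/25 = 4/25, 1/4 · 9/25 = 9/100, 1/4 · 4/25 = 1/25, 1/4 · 1/25 = 1/100; summing to 3/10.
Therefore the posterior P(r = 3 | data) = (1/25) / (3/10) = 2/15.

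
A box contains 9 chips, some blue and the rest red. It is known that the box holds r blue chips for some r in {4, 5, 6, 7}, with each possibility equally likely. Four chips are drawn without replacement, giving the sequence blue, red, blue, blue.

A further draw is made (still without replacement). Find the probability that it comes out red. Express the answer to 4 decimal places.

0.4105

Under each hypothesis, the probability of the observed sequence is: P(data | r = 4) = (4/9)(5/8)(3/7)(2/6) = 0.039683; P(data | r = 5) = (5/9)(4/8)(4/7)(3/6) = 0.079365; P(data | r = 6) = (6/9)(3/8)(5/7)(4/6) = 0.11905; P(data | r = 7) = (7/9)(2/8)(6/7)(5/6) = 0.13889.
Multiplying each by its prior: 1/4 · 0.039683 = 0.0099206, 1/4 · 0.079365 = 0.019841, 1/4 · 0.11905 = 0.029762, 1/4 · 0.13889 = 0.034722; summing to 0.094246.
Dividing through by the total gives posterior P(r = 4 | data) = 0.10526, P(r = 5 | data) = 0.21053, P(r = 6 | data) = 0.31579, P(r = 7 | data) = 0.36842.
Averaging over the posterior, P(red next | data) = (4/5)(0.10526) + (3/5)(0.21053) + (2/5)(0.31579) + (1/5)(0.36842) = 0.41053.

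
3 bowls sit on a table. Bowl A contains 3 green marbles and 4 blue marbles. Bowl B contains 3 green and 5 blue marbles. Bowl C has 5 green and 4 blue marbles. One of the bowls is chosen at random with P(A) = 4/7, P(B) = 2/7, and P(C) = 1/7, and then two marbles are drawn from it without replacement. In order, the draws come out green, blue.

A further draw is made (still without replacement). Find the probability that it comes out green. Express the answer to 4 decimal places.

0.4061

For each hypothesis, P(data | H) works out to: P(data | bowl A) = (3/7)(4/6) = 0.28571; P(data | bowl B) = (3/8)(5/7) = 0.26786; P(data | bowl C) = (5/9)(4/8) = 0.27778.
Multiplying each by its prior: 4/7 · 0.28571 = 0.16327, 2/7 · 0.26786 = 0.076531, 1/7 · 0.27778 = 0.039683; summing to 0.27948.
The posterior is then P(bowl A | data) = 0.58418, P(bowl B | data) = 0.27383, P(bowl C | data) = 0.14199.
The predictive probability is P(green next | data) = (2/5)(0.58418) + (1/3)(0.27383) + (4/7)(0.14199) = 0.40609.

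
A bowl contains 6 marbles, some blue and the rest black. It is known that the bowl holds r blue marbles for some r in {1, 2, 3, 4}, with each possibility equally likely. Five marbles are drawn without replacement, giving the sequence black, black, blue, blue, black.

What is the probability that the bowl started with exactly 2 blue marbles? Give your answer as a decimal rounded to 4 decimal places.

Under each hypothesis, the probability of the observed sequence is: P(data | r = 1) = (5/6)(4/5)(1/4)(0/3) = 0; P(data | r = 2) = (4/6)(3/5)(2/4)(1/3)(2/2) = 1/15; P(data | r = 3) = (3/6)(2/5)(3/4)(2/3)(1/2) = 1/20; P(data | r = 4) = (2/6)(1/5)(4/4)(3/3)(0/2) = 0.
Multiplying each by its prior: 1/4 · 0 = 0, 1/4 · 1/15 = 1/60, 1/4 · 1/20 = 1/80, 1/4 · 0 = 0; with total 7/240.
Therefore the posterior P(r = 2 | data) = (1/60) / (7/240) = 4/7.

0.5714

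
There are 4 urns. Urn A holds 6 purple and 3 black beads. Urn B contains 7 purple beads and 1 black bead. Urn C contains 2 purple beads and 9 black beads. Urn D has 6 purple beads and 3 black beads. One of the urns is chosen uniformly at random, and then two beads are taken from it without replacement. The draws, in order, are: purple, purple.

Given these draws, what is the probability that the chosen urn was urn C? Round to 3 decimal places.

The likelihood of the observed sequence under each hypothesis: P(data | urn A) = (6/9)(5/8) = 0.41667; P(data | urn B) = (7/8)(6/7) = 0.75; P(data | urn C) = (2/11)(1/10) = 0.018182; P(data | urn D) = (6/9)(5/8) = 0.41667.
The prior-weighted likelihoods are 1/4 · 0.41667 = 0.10417, 1/4 · 0.75 = 0.1875, 1/4 · 0.018182 = 0.0045455, 1/4 · 0.41667 = 0.10417; with total 0.40038.
So P(urn C | data) = (0.0045455) / (0.40038) = 0.011353.

0.011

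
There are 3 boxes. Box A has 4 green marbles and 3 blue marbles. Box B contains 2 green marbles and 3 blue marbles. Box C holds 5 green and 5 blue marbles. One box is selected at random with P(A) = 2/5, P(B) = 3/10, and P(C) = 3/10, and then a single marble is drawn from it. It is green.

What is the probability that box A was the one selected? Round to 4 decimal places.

0.4585

Compute the likelihood of this draw for each case: P(data | box A) = (4/7) = 4/7; P(data | box B) = (2/5) = 2/5; P(data | box C) = (5/10) = 1/2.
The prior-weighted likelihoods are 2/5 · 4/7 = 8/35, 3/10 · 2/5 = 3/25, 3/10 · 1/2 = 3/20; summing to 349/700.
Hence P(box A | data) = (8/35) / (349/700) = 160/349.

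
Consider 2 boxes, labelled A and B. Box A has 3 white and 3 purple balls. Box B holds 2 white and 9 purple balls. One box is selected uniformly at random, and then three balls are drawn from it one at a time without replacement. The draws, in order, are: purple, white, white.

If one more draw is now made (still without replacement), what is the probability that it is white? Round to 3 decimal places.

Under each hypothesis, the probability of the observed sequence is: P(data | box A) = (3/6)(3/5)(2/4) = 3/20; P(data | box B) = (9/11)(2/10)(1/9) = 1/55.
Multiplying each by its prior: 1/2 · 3/20 = 3/40, 1/2 · 1/55 = 1/110; these sum to 37/440.
Dividing through by the total gives posterior P(box A | data) = 33/37, P(box B | data) = 4/37.
Averaging over the posterior, P(white next | data) = (1/3)(33/37) + (0)(4/37) = 11/37.

0.297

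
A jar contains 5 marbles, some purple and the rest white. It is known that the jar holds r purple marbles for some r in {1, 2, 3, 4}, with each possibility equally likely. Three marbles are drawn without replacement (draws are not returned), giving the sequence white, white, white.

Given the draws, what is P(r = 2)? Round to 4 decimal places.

Compute the likelihood of the observed sequence for each case: P(data | r = 1) = (4/5)(3/4)(2/3) = 2/5; P(data | r = 2) = (3/5)(2/4)(1/3) = 1/10; P(data | r = 3) = (2/5)(1/4)(0/3) = 0; P(data | r = 4) = (1/5)(0/4) = 0.
Weighting by the prior gives 1/4 · 2/5 = 1/10, 1/4 · 1/10 = 1/40, 1/4 · 0 = 0, 1/4 · 0 = 0; with total 1/8.
Hence P(r = 2 | data) = (1/40) / (1/8) = 1/5.

0.2000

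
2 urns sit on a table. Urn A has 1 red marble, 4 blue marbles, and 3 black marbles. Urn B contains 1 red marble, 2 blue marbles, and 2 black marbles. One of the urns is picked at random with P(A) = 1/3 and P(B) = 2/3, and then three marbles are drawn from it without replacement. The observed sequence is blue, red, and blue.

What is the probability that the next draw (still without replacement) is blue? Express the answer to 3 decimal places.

0.140

The likelihood of the observed sequence under each hypothesis: P(data | urn A) = (4/8)(1/7)(3/6) = 0.035714; P(data | urn B) = (2/5)(1/4)(1/3) = 0.033333.
Weighting by the prior gives 1/3 · 0.035714 = 0.011905, 2/3 · 0.033333 = 0.022222; summing to 0.034127.
Dividing through by the total gives posterior P(urn A | data) = 0.34884, P(urn B | data) = 0.65116.
So P(blue next | data) = Σ P(blue next | H) P(H | data) = (2/5)(0.34884) + (0)(0.65116) = 0.13953.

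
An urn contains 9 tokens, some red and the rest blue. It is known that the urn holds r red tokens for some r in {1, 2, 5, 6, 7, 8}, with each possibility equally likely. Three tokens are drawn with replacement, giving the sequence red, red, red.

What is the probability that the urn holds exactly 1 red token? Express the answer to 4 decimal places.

Under each hypothesis, the probability of the observed sequence is: P(data | r = 1) = (1/9)(1/9)(1/9) = 0.0013717; P(data | r = 2) = (2/9)(2/9)(2/9) = 0.010974; P(data | r = 5) = (5/9)(5/9)(5/9) = 0.17147; P(data | r = 6) = (6/9)(6/9)(6/9) = 0.2963; P(data | r = 7) = (7/9)(7/9)(7/9) = 0.47051; P(data | r = 8) = (8/9)(8/9)(8/9) = 0.70233.
Weighting by the prior gives 1/6 · 0.0013717 = 0.00022862, 1/6 · 0.010974 = 0.001829, 1/6 · 0.17147 = 0.028578, 1/6 · 0.2963 = 0.049383, 1/6 · 0.47051 = 0.078418, 1/6 · 0.70233 = 0.11706; these sum to 0.27549.
By Bayes' rule, P(r = 1 | data) = (0.00022862) / (0.27549) = 0.00082988.

0.0008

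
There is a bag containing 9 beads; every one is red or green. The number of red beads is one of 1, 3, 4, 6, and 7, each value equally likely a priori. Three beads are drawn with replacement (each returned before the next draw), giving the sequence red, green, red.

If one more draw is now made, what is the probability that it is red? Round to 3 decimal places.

0.582

For each hypothesis, P(data | H) works out to: P(data | r = 1) = (1/9)(8/9)(1/9) = 0.010974; P(data | r = 3) = (3/9)(6/9)(3/9) = 0.074074; P(data | r = 4) = (4/9)(5/9)(4/9) = 0.10974; P(data | r = 6) = (6/9)(3/9)(6/9) = 0.14815; P(data | r = 7) = (7/9)(2/9)(7/9) = 0.13443.
Weighting by the prior gives 1/5 · 0.010974 = 0.0021948, 1/5 · 0.074074 = 0.014815, 1/5 · 0.10974 = 0.021948, 1/5 · 0.14815 = 0.02963, 1/5 · 0.13443 = 0.026886; summing to 0.095473.
The posterior is then P(r = 1 | data) = 0.022989, P(r = 3 | data) = 0.15517, P(r = 4 | data) = 0.22989, P(r = 6 | data) = 0.31034, P(r = 7 | data) = 0.28161.
So P(red next | data) = Σ P(red next | H) P(H | data) = (1/9)(0.022989) + (1/3)(0.15517) + (4/9)(0.22989) + (2/3)(0.31034) + (7/9)(0.28161) = 0.58238.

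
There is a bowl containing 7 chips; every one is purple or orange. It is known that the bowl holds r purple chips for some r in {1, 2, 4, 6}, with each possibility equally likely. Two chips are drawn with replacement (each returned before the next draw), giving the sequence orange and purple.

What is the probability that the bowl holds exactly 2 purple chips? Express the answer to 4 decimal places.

0.2941

For each hypothesis, P(data | H) works out to: P(data | r = 1) = (6/7)(1/7) = 6/49; P(data | r = 2) = (5/7)(2/7) = 10/49; P(data | r = 4) = (3/7)(4/7) = 12/49; P(data | r = 6) = (1/7)(6/7) = 6/49.
The prior-weighted likelihoods are 1/4 · 6/49 = 3/98, 1/4 · 10/49 = 5/98, 1/4 · 12/49 = 3/49, 1/4 · 6/49 = 3/98; with total 17/98.
So P(r = 2 | data) = (5/98) / (17/98) = 5/17.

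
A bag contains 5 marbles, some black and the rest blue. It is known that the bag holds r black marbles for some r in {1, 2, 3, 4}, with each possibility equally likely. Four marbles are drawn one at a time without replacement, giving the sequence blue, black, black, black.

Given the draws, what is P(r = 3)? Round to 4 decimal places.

0.3333

Under each hypothesis, the probability of the observed sequence is: P(data | r = 1) = (4/5)(1/4)(0/3) = 0; P(data | r = 2) = (3/5)(2/4)(1/3)(0/2) = 0; P(data | r = 3) = (2/5)(3/4)(2/3)(1/2) = 1/10; P(data | r = 4) = (1/5)(4/4)(3/3)(2/2) = 1/5.
Multiplying each by its prior: 1/4 · 0 = 0, 1/4 · 0 = 0, 1/4 · 1/10 = 1/40, 1/4 · 1/5 = 1/20; summing to 3/40.
Therefore the posterior P(r = 3 | data) = (1/40) / (3/40) = 1/3.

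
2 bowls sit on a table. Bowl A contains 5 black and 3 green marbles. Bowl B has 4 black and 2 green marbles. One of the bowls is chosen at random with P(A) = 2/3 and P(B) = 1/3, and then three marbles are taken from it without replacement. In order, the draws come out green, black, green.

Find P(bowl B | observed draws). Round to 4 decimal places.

0.2718

Compute the likelihood of the observed sequence for each case: P(data | bowl A) = (3/8)(5/7)(2/6) = 0.089286; P(data | bowl B) = (2/6)(4/5)(1/4) = 0.066667.
Multiplying each by its prior: 2/3 · 0.089286 = 0.059524, 1/3 · 0.066667 = 0.022222; with total 0.081746.
Hence P(bowl B | data) = (0.022222) / (0.081746) = 0.27184.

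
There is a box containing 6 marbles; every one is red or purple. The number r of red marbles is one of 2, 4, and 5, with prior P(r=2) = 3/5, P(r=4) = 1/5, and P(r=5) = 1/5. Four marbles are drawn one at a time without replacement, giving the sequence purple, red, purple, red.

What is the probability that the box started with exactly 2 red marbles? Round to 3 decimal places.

0.750

Under each hypothesis, the probability of the observed sequence is: P(data | r = 2) = (4/6)(2/5)(3/4)(1/3) = 1/15; P(data | r = 4) = (2/6)(4/5)(1/4)(3/3) = 1/15; P(data | r = 5) = (1/6)(5/5)(0/4) = 0.
The prior-weighted likelihoods are 3/5 · 1/15 = 1/25, 1/5 · 1/15 = 1/75, 1/5 · 0 = 0; these sum to 4/75.
So P(r = 2 | data) = (1/25) / (4/75) = 3/4.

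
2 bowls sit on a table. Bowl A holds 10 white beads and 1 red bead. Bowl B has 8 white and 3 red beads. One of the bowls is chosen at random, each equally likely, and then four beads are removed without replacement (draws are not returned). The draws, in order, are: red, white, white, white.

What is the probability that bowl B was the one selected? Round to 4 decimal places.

For each hypothesis, P(data | H) works out to: P(data | bowl A) = (1/11)(10/10)(9/9)(8/8) = 1/11; P(data | bowl B) = (3/11)(8/10)(7/9)(6/8) = 7/55.
The prior-weighted likelihoods are 1/2 · 1/11 = 1/22, 1/2 · 7/55 = 7/110; with total 6/55.
By Bayes' rule, P(bowl B | data) = (7/110) / (6/55) = 7/12.

0.5833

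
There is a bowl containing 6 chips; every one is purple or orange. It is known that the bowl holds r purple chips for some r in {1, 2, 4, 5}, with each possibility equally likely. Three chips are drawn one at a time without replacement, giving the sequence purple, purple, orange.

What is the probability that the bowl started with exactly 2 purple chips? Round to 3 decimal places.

0.154

For each hypothesis, P(data | H) works out to: P(data | r = 1) = (1/6)(0/5) = 0; P(data | r = 2) = (2/6)(1/5)(4/4) = 1/15; P(data | r = 4) = (4/6)(3/5)(2/4) = 1/5; P(data | r = 5) = (5/6)(4/5)(1/4) = 1/6.
The prior-weighted likelihoods are 1/4 · 0 = 0, 1/4 · 1/15 = 1/60, 1/4 · 1/5 = 1/20, 1/4 · 1/6 = 1/24; summing to 13/120.
So P(r = 2 | data) = (1/60) / (13/120) = 2/13.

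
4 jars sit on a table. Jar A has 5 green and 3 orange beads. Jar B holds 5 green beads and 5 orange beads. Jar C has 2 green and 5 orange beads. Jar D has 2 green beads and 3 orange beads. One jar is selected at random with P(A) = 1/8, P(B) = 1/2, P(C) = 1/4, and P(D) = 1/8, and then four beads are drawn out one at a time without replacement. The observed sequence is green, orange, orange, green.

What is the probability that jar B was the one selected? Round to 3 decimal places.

Compute the likelihood of the observed sequence for each case: P(data | jar A) = (5/8)(3/7)(2/6)(4/5) = 1/14; P(data | jar B) = (5/10)(5/9)(4/8)(4/7) = 5/63; P(data | jar C) = (2/7)(5/6)(4/5)(1/4) = 1/21; P(data | jar D) = (2/5)(3/4)(2/3)(1/2) = 1/10.
The prior-weighted likelihoods are 1/8 · 1/14 = 1/112, 1/2 · 5/63 = 5/126, 1/4 · 1/21 = 1/84, 1/8 · 1/10 = 1/80; with total 23/315.
Therefore the posterior P(jar B | data) = (5/126) / (23/315) = 25/46.

0.543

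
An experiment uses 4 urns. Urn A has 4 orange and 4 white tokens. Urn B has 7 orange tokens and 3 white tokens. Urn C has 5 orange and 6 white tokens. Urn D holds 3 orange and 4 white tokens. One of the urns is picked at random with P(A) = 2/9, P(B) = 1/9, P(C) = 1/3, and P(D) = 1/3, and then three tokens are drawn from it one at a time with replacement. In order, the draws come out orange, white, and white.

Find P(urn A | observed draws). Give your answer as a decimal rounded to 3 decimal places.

0.220

The likelihood of the observed sequence under each hypothesis: P(data | urn A) = (4/8)(4/8)(4/8) = 0.125; P(data | urn B) = (7/10)(3/10)(3/10) = 0.063; P(data | urn C) = (5/11)(6/11)(6/11) = 0.13524; P(data | urn D) = (3/7)(4/7)(4/7) = 0.13994.
Weighting by the prior gives 2/9 · 0.125 = 0.027778, 1/9 · 0.063 = 0.007, 1/3 · 0.13524 = 0.045079, 1/3 · 0.13994 = 0.046647; with total 0.1265.
By Bayes' rule, P(urn A | data) = (0.027778) / (0.1265) = 0.21958.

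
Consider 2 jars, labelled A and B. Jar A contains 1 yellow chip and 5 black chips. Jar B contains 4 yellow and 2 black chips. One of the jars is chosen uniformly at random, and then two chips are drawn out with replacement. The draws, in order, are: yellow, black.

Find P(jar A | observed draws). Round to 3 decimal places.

The likelihood of the observed sequence under each hypothesis: P(data | jar A) = (1/6)(5/6) = 5/36; P(data | jar B) = (4/6)(2/6) = 2/9.
Weighting by the prior gives 1/2 · 5/36 = 5/72, 1/2 · 2/9 = 1/9; summing to 13/72.
So P(jar A | data) = (5/72) / (13/72) = 5/13.

0.385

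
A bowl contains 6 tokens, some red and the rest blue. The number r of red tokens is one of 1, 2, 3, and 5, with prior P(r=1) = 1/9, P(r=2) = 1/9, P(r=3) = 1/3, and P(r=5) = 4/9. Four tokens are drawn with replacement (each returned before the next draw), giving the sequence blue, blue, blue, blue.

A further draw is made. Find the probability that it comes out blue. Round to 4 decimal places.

0.7213

Compute the likelihood of the observed sequence for each case: P(data | r = 1) = (5/6)(5/6)(5/6)(5/6) = 0.48225; P(data | r = 2) = (4/6)(4/6)(4/6)(4/6) = 0.19753; P(data | r = 3) = (3/6)(3/6)(3/6)(3/6) = 0.0625; P(data | r = 5) = (1/6)(1/6)(1/6)(1/6) = 0.0007716.
Multiplying each by its prior: 1/9 · 0.48225 = 0.053584, 1/9 · 0.19753 = 0.021948, 1/3 · 0.0625 = 0.020833, 4/9 · 0.0007716 = 0.00034294; these sum to 0.096708.
Dividing through by the total gives posterior P(r = 1 | data) = 0.55408, P(r = 2 | data) = 0.22695, P(r = 3 | data) = 0.21543, P(r = 5 | data) = 0.0035461.
The predictive probability is P(blue next | data) = (5/6)(0.55408) + (2/3)(0.22695) + (1/2)(0.21543) + (1/6)(0.0035461) = 0.72134.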